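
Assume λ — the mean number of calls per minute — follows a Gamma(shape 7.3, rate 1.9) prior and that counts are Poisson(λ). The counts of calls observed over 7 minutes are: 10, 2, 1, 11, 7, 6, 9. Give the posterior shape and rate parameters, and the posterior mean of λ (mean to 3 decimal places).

Total count ∑xᵢ = 46 over n = 7 minutes.
Gamma is conjugate to the Poisson likelihood: posterior is Gamma(shape = 7.3+46 = 53.3, rate = 1.9+7 = 8.9).
E[λ | data] = 53.3/8.9 = 5.989.

Posterior: Gamma(shape=53.3, rate=8.9); mean ≈ 5.989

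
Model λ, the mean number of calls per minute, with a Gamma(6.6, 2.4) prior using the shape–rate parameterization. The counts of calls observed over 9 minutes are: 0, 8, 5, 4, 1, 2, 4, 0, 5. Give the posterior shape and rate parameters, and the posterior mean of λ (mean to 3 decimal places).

Posterior: Gamma(shape=35.6, rate=11.4); mean ≈ 3.123

The Poisson likelihood adds the total count to the shape and the number of exposure periods to the rate. Here ∑xᵢ = 29 and n = 9, so shape 6.6→35.6 and rate 2.4→11.4.
E[λ | data] = 35.6/11.4 = 3.123.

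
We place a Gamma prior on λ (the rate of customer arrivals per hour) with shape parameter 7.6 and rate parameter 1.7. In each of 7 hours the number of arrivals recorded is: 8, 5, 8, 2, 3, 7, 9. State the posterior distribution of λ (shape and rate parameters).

Posterior: Gamma(shape=49.6, rate=8.7)

The Poisson likelihood adds the total count to the shape and the number of exposure periods to the rate. Here ∑xᵢ = 42 and n = 7, so shape 7.6→49.6 and rate 1.7→8.7.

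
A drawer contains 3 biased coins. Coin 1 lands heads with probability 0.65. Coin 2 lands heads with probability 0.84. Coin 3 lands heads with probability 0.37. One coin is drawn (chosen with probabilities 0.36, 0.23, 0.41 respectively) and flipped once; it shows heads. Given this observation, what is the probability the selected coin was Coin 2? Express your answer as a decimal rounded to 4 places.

Tabulate prior·likelihood by source: [1] prior 0.36, lik 0.65, product 0.2340; [2] prior 0.23, lik 0.84, product 0.1932; [3] prior 0.41, lik 0.37, product 0.1517.
Normalizing constant = 0.57890; the posterior for Coin 2 is its product over the sum, 0.1932/0.57890 = 0.3337.

Posterior probability ≈ 0.3337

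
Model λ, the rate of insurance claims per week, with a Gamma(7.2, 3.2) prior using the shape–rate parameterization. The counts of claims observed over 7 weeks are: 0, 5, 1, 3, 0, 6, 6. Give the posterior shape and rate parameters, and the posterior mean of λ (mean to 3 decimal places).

Posterior: Gamma(shape=28.2, rate=10.2); mean ≈ 2.765

Total count ∑xᵢ = 21 over n = 7 weeks.
Gamma is conjugate to the Poisson likelihood: posterior is Gamma(shape = 7.2+21 = 28.2, rate = 3.2+7 = 10.2).
Posterior mean = shape/rate = 28.2/10.2 = 2.765.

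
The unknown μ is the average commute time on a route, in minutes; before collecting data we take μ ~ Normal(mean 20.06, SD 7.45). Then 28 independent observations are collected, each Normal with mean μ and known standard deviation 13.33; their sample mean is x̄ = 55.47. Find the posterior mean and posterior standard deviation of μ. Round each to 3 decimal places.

With known σ, the Normal prior is conjugate. Weight on the data is w = (n/σ²)/(n/σ² + 1/τ₀²) = 0.157579/(0.157579+0.0180172) = 0.89739.
Posterior mean = w·x̄ + (1−w)·μ₀ = 0.89739·55.47 + 0.10261·20.06 = 51.837. Posterior variance = 1/(0.157579+0.0180172) = 5.69489, so SD = 2.386.

Posterior mean ≈ 51.837; posterior SD ≈ 2.386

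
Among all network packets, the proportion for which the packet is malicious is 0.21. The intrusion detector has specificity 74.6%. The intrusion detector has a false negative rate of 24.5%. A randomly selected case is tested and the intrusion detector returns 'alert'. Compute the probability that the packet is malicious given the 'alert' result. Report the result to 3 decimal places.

Write H for 'the packet is malicious'. Prior odds H:¬H = 0.21/0.79 = 0.26582. For the 'alert' outcome, the likelihood ratio is 0.755/0.254 = 2.9724.
Posterior odds = 0.26582 × 2.9724 = 0.79014, so P(H|E) = 0.79014/(1+0.79014) = 0.441.

P(H | E) ≈ 0.441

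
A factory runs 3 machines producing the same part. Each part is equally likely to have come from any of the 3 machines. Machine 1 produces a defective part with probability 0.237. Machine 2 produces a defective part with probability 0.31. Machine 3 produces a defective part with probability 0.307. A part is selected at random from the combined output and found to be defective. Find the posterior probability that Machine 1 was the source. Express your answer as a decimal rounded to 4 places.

P(defective|M1) = 0.237; P(defective|M2) = 0.31; P(defective|M3) = 0.307.
Prior × likelihood for each source: 0.333333·0.237=0.07900, 0.333333·0.31=0.1033, 0.333333·0.307=0.1023. Summing gives P(defective) = 0.28467.
P(Machine 1 | defective) = 0.07900 / 0.28467 = 0.2775.

Posterior probability ≈ 0.2775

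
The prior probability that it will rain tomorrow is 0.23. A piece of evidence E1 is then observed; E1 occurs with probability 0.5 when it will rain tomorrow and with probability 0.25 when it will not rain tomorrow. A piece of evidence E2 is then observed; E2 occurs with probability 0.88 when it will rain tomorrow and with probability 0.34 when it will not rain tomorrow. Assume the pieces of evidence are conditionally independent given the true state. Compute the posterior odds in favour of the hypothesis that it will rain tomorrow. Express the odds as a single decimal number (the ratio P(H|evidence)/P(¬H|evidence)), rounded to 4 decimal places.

Prior odds = 0.23/(1−0.23) = 0.29870. In log-odds, ln(0.29870) = -1.2083.
Add log likelihood ratios: ln(2.0000) + ln(2.5882) = 1.6441.
Posterior log-odds = 0.43581, so posterior odds = exp(0.43581) = 1.5462.

Posterior odds ≈ 1.5462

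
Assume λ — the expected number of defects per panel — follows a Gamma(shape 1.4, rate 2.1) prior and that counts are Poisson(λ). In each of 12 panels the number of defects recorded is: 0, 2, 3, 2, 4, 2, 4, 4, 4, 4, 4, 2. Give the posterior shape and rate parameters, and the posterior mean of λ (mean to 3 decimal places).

The Poisson likelihood adds the total count to the shape and the number of exposure periods to the rate. Here ∑xᵢ = 35 and n = 12, so shape 1.4→36.4 and rate 2.1→14.1.
E[λ | data] = 36.4/14.1 = 2.582.

Posterior: Gamma(shape=36.4, rate=14.1); mean ≈ 2.582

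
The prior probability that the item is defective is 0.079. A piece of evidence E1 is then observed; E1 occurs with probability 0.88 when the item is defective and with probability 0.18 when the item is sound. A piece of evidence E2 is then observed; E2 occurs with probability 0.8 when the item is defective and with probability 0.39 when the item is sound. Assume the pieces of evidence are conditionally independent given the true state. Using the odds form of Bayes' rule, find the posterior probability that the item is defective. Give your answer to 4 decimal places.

Posterior probability ≈ 0.4624

Prior odds = 0.079/(1−0.079) = 0.085776. In log-odds, ln(0.085776) = -2.4560.
Add log likelihood ratios: ln(4.8889) + ln(2.0513) = 2.3054.
Posterior log-odds = -0.15058, so posterior odds = exp(-0.15058) = 0.86021. Converting, P(H|E) = 0.86021/1.8602 = 0.4624.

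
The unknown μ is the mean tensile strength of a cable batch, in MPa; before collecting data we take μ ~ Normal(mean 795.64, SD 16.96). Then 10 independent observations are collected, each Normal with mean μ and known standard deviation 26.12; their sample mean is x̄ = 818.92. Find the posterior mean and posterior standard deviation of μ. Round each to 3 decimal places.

Prior precision 1/τ₀² = 1/16.96² = 0.00347655; data precision n/σ² = 10/26.12² = 0.0146573.
Posterior precision = 0.00347655 + 0.0146573 = 0.0181338, giving posterior SD = 1/√0.0181338 = 7.426.
Posterior mean = (0.00347655·795.64 + 0.0146573·818.92) / 0.0181338 = 814.457.

Posterior mean ≈ 814.457; posterior SD ≈ 7.426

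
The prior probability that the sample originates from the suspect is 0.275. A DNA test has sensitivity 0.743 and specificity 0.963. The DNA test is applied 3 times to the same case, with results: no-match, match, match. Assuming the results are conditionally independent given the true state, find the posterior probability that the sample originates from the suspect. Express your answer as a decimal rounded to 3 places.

Posterior P(H) ≈ 0.976

Let H be the event that the sample originates from the suspect; start with P(H) = 0.275. P('match'|H) = 0.743, P('match'|¬H) = 0.037.
Update on result 1 ('no-match'): P(H) ← 0.257·0.2750 / (0.257·0.2750 + 0.963·0.7250) = 0.070675/0.76885 = 0.0919.
Update on result 2 ('match'): P(H) ← 0.743·0.0919 / (0.743·0.0919 + 0.037·0.9081) = 0.068299/0.10190 = 0.6703.
Update on result 3 ('match'): P(H) ← 0.743·0.6703 / (0.743·0.6703 + 0.037·0.3297) = 0.49801/0.51021 = 0.9761.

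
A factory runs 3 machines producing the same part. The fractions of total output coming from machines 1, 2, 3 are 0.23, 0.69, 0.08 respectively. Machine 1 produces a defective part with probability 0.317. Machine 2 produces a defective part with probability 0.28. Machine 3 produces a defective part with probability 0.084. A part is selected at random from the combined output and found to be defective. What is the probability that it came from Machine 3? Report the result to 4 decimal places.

P(defective|M1) = 0.317; P(defective|M2) = 0.28; P(defective|M3) = 0.084.
Prior × likelihood for each source: 0.23·0.317=0.07291, 0.69·0.28=0.1932, 0.08·0.084=0.006720. Summing gives P(defective) = 0.27283.
P(Machine 3 | defective) = 0.006720 / 0.27283 = 0.0246.

Posterior probability ≈ 0.0246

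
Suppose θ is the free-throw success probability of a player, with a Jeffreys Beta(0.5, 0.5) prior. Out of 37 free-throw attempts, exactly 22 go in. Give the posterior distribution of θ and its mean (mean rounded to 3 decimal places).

Posterior: Beta(22.5, 15.5); mean ≈ 0.592

The binomial likelihood is conjugate to the Beta prior: with 22 successes and 15 failures, the posterior is Beta(0.5+22, 0.5+15) = Beta(22.5, 15.5).
E[θ | data] = 22.5/(22.5+15.5) = 0.592.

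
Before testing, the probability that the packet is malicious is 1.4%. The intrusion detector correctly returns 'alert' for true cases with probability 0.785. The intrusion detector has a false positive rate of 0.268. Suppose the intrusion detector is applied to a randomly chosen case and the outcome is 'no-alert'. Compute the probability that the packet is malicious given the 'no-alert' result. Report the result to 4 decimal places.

P(H | E) ≈ 0.0042

Let H be the event that the packet is malicious. P(H) = 0.014, so P(¬H) = 0.986. With E the 'no-alert' result, P(E|H) = 0.215 and P(E|¬H) = 0.732.
P(E) = 0.215·0.014 + 0.732·0.986 = 0.0030100 + 0.72175 = 0.72476.
By Bayes' theorem, P(H|E) = 0.0030100 / 0.72476 = 0.0042.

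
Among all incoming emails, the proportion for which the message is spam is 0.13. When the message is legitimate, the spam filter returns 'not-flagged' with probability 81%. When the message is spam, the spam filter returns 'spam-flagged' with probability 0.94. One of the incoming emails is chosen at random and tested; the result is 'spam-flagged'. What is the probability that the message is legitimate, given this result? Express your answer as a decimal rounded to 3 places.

P(¬H | E) ≈ 0.575

Write H for 'the message is spam'. Prior odds H:¬H = 0.13/0.87 = 0.14943. For the 'spam-flagged' outcome, the likelihood ratio is 0.94/0.19 = 4.9474.
Posterior odds = 0.14943 × 4.9474 = 0.73926, so P(H|E) = 0.73926/(1+0.73926) = 0.425. Then P(¬H|E) = 1 − 0.425 = 0.575.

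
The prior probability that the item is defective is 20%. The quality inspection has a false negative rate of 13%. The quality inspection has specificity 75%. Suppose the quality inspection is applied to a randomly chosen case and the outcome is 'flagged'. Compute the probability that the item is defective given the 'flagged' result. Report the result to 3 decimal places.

P(H | E) ≈ 0.465

Write H for 'the item is defective'. Prior odds H:¬H = 0.2/0.8 = 0.25000. For the 'flagged' outcome, the likelihood ratio is 0.87/0.25 = 3.4800.
Posterior odds = 0.25000 × 3.4800 = 0.87000, so P(H|E) = 0.87000/(1+0.87000) = 0.465.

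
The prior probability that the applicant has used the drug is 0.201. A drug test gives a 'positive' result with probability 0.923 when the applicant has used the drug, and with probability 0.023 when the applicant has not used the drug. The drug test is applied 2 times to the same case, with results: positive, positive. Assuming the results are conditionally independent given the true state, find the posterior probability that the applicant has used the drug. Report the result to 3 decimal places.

Posterior P(H) ≈ 0.998

With H the event that the applicant has used the drug, the joint likelihood of the observed sequence is P(data|H) = 0.923·0.923 = 0.85193 and P(data|¬H) = 0.023·0.023 = 0.00052900.
Bayes: P(H|data) = 0.201·0.85193 / (0.201·0.85193 + 0.799·0.00052900) = 0.17124/0.17166 = 0.9975.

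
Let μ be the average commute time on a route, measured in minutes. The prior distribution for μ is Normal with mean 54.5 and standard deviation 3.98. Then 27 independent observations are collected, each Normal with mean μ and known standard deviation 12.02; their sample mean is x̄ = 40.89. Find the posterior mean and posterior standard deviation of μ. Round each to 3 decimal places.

Posterior mean ≈ 44.327; posterior SD ≈ 2.000

With known σ, the Normal prior is conjugate. Weight on the data is w = (n/σ²)/(n/σ² + 1/τ₀²) = 0.186877/(0.186877+0.0631297) = 0.74749.
Posterior mean = w·x̄ + (1−w)·μ₀ = 0.74749·40.89 + 0.25251·54.5 = 44.327. Posterior variance = 1/(0.186877+0.0631297) = 3.99990, so SD = 2.000.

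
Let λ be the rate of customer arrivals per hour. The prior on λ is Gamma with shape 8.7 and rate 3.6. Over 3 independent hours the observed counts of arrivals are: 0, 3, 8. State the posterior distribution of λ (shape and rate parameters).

Total count ∑xᵢ = 11 over n = 3 hours.
Gamma is conjugate to the Poisson likelihood: posterior is Gamma(shape = 8.7+11 = 19.7, rate = 3.6+3 = 6.6).

Posterior: Gamma(shape=19.7, rate=6.6)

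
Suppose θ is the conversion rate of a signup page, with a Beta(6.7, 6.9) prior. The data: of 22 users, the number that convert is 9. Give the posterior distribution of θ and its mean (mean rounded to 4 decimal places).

The binomial likelihood is conjugate to the Beta prior: with 9 successes and 13 failures, the posterior is Beta(6.7+9, 6.9+13) = Beta(15.7, 19.9).
E[θ | data] = 15.7/(15.7+19.9) = 0.4410.

Posterior: Beta(15.7, 19.9); mean ≈ 0.4410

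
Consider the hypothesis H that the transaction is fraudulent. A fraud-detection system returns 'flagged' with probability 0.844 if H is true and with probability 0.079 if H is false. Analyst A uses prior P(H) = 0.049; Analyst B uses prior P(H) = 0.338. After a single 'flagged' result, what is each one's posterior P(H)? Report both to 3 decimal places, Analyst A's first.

Analyst A: 0.355; Analyst B: 0.845

P('+'|H) = 0.844, P('+'|¬H) = 0.079.
Analyst A: numerator 0.844·0.049 = 0.041356; evidence = 0.041356+0.079·0.951 = 0.11649; posterior = 0.355.
Analyst B: numerator 0.844·0.338 = 0.28527; evidence = 0.28527+0.079·0.662 = 0.33757; posterior = 0.845.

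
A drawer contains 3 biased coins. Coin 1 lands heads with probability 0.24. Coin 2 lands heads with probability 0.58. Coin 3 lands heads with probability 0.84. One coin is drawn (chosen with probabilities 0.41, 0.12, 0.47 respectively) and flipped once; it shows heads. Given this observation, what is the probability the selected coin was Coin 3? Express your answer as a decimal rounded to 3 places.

Posterior probability ≈ 0.701

Tabulate prior·likelihood by source: [1] prior 0.41, lik 0.24, product 0.09840; [2] prior 0.12, lik 0.58, product 0.06960; [3] prior 0.47, lik 0.84, product 0.3948.
Normalizing constant = 0.56280; the posterior for Coin 3 is its product over the sum, 0.3948/0.56280 = 0.701.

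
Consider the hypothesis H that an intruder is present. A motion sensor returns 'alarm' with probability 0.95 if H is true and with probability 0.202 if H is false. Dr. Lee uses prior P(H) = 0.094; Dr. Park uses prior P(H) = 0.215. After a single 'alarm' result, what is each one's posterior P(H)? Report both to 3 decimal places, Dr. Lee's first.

P('+'|H) = 0.95, P('+'|¬H) = 0.202.
Dr. Lee: numerator 0.95·0.094 = 0.089300; evidence = 0.089300+0.202·0.906 = 0.27231; posterior = 0.328.
Dr. Park: numerator 0.95·0.215 = 0.20425; evidence = 0.20425+0.202·0.785 = 0.36282; posterior = 0.563.

Dr. Lee: 0.328; Dr. Park: 0.563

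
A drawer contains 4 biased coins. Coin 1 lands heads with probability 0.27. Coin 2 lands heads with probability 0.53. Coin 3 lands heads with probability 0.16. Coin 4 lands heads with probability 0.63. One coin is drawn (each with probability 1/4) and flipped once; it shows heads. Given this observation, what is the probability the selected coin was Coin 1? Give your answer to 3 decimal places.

P(heads|C1) = 0.27; P(heads|C2) = 0.53; P(heads|C3) = 0.16; P(heads|C4) = 0.63.
Prior × likelihood for each source: 0.25·0.27=0.06750, 0.25·0.53=0.1325, 0.25·0.16=0.04000, 0.25·0.63=0.1575. Summing gives P(heads) = 0.39750.
P(Coin 1 | heads) = 0.06750 / 0.39750 = 0.170.

Posterior probability ≈ 0.170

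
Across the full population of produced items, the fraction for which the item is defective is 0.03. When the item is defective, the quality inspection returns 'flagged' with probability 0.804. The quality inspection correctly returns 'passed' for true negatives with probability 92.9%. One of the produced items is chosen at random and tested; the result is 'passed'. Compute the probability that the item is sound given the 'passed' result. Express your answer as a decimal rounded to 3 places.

P(¬H | E) ≈ 0.994

Write H for 'the item is defective'. Prior odds H:¬H = 0.03/0.97 = 0.030928. For the 'passed' outcome, the likelihood ratio is 0.196/0.929 = 0.21098.
Posterior odds = 0.030928 × 0.21098 = 0.0065251, so P(H|E) = 0.0065251/(1+0.0065251) = 0.006. Then P(¬H|E) = 1 − 0.006 = 0.994.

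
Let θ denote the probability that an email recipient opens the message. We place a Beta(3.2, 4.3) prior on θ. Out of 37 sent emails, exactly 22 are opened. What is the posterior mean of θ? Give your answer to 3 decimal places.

Posterior mean ≈ 0.566

Observing 22 successes and 15 failures updates Beta(3.2, 4.3) by adding the success and failure counts to the two shape parameters: α = 3.2+22 = 25.2, β = 4.3+15 = 19.3.
E[θ | data] = 25.2/(25.2+19.3) = 0.566.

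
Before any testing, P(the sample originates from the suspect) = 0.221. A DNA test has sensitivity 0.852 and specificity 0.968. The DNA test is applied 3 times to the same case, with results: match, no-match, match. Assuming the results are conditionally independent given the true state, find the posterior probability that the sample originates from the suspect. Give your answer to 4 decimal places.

Let H be the event that the sample originates from the suspect; start with P(H) = 0.221. P('match'|H) = 0.852, P('match'|¬H) = 0.032.
Update on result 1 ('match'): P(H) ← 0.852·0.2210 / (0.852·0.2210 + 0.032·0.7790) = 0.18829/0.21322 = 0.8831.
Update on result 2 ('no-match'): P(H) ← 0.148·0.8831 / (0.148·0.8831 + 0.968·0.1169) = 0.13070/0.24387 = 0.5359.
Update on result 3 ('match'): P(H) ← 0.852·0.5359 / (0.852·0.5359 + 0.032·0.4641) = 0.45662/0.47147 = 0.9685.

Posterior P(H) ≈ 0.9685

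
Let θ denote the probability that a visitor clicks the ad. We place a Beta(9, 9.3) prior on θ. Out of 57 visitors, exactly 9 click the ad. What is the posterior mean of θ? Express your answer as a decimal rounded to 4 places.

Posterior mean ≈ 0.2390

The binomial likelihood is conjugate to the Beta prior: with 9 successes and 48 failures, the posterior is Beta(9+9, 9.3+48) = Beta(18, 57.3).
E[θ | data] = 18/(18+57.3) = 0.2390.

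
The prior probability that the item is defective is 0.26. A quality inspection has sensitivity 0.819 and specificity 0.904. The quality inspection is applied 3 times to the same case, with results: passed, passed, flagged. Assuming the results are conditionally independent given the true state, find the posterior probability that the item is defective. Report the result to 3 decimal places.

Posterior P(H) ≈ 0.107

With H the event that the item is defective, the joint likelihood of the observed sequence is P(data|H) = 0.181·0.181·0.819 = 0.026831 and P(data|¬H) = 0.904·0.904·0.096 = 0.078453.
Bayes: P(H|data) = 0.26·0.026831 / (0.26·0.026831 + 0.74·0.078453) = 0.0069761/0.065031 = 0.1073.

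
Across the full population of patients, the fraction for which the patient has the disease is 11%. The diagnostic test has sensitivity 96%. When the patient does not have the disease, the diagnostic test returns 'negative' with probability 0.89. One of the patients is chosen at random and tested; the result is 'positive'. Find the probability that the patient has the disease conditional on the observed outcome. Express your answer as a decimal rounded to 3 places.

P(H | E) ≈ 0.519

Let H be the event that the patient has the disease. P(H) = 0.11, so P(¬H) = 0.89. With E the 'positive' result, P(E|H) = 0.96 and P(E|¬H) = 0.11.
P(E) = 0.96·0.11 + 0.11·0.89 = 0.10560 + 0.097900 = 0.20350.
By Bayes' theorem, P(H|E) = 0.10560 / 0.20350 = 0.519.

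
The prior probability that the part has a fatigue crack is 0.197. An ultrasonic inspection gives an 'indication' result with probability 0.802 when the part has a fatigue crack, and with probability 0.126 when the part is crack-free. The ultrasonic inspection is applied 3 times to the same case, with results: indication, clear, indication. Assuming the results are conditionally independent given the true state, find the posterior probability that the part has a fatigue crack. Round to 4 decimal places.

Posterior P(H) ≈ 0.6925

Let H be the event that the part has a fatigue crack; start with P(H) = 0.197. P('indication'|H) = 0.802, P('indication'|¬H) = 0.126.
Update on result 1 ('indication'): P(H) ← 0.802·0.1970 / (0.802·0.1970 + 0.126·0.8030) = 0.15799/0.25917 = 0.6096.
Update on result 2 ('clear'): P(H) ← 0.198·0.6096 / (0.198·0.6096 + 0.874·0.3904) = 0.12070/0.46190 = 0.2613.
Update on result 3 ('indication'): P(H) ← 0.802·0.2613 / (0.802·0.2613 + 0.126·0.7387) = 0.20958/0.30265 = 0.6925.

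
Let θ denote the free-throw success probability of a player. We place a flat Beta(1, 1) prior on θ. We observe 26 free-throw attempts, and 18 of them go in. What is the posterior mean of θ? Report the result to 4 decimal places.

The binomial likelihood is conjugate to the Beta prior: with 18 successes and 8 failures, the posterior is Beta(1+18, 1+8) = Beta(19, 9).
E[θ | data] = 19/(19+9) = 0.6786.

Posterior mean ≈ 0.6786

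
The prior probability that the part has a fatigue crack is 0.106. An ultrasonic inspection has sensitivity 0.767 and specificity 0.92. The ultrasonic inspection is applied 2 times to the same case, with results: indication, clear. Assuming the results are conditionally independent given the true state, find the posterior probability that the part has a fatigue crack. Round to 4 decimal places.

Let H be the event that the part has a fatigue crack; start with P(H) = 0.106. P('indication'|H) = 0.767, P('indication'|¬H) = 0.08.
Update on result 1 ('indication'): P(H) ← 0.767·0.1060 / (0.767·0.1060 + 0.08·0.8940) = 0.081302/0.15282 = 0.5320.
Update on result 2 ('clear'): P(H) ← 0.233·0.5320 / (0.233·0.5320 + 0.92·0.4680) = 0.12396/0.55451 = 0.2235.

Posterior P(H) ≈ 0.2235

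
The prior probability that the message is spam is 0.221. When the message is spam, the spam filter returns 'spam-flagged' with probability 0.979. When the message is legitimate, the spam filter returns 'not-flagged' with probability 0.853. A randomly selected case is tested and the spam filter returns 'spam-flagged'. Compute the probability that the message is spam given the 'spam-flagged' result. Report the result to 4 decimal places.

P(H | E) ≈ 0.6539

Let H be the event that the message is spam. P(H) = 0.221, so P(¬H) = 0.779. With E the 'spam-flagged' result, P(E|H) = 0.979 and P(E|¬H) = 0.147.
P(E) = 0.979·0.221 + 0.147·0.779 = 0.21636 + 0.11451 = 0.33087.
By Bayes' theorem, P(H|E) = 0.21636 / 0.33087 = 0.6539.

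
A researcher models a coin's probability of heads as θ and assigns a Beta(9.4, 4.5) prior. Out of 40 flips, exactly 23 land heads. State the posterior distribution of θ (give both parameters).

Posterior: Beta(32.4, 21.5)

Observing 23 successes and 17 failures updates Beta(9.4, 4.5) by adding the success and failure counts to the two shape parameters: α = 9.4+23 = 32.4, β = 4.5+17 = 21.5.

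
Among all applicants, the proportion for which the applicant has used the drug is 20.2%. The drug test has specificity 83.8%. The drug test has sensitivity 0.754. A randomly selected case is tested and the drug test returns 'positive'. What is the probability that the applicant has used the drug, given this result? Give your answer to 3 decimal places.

P(H | E) ≈ 0.541

Let H be the event that the applicant has used the drug. P(H) = 0.202, so P(¬H) = 0.798. With E the 'positive' result, P(E|H) = 0.754 and P(E|¬H) = 0.162.
P(E) = 0.754·0.202 + 0.162·0.798 = 0.15231 + 0.12928 = 0.28158.
By Bayes' theorem, P(H|E) = 0.15231 / 0.28158 = 0.541.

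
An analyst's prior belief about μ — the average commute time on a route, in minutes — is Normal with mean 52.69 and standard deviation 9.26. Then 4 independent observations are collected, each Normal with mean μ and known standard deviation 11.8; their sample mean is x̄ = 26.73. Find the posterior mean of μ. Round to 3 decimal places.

With known σ, the Normal prior is conjugate. Weight on the data is w = (n/σ²)/(n/σ² + 1/τ₀²) = 0.0287274/(0.0287274+0.0116621) = 0.71126.
Posterior mean = w·x̄ + (1−w)·μ₀ = 0.71126·26.73 + 0.28874·52.69 = 34.226.

Posterior mean ≈ 34.226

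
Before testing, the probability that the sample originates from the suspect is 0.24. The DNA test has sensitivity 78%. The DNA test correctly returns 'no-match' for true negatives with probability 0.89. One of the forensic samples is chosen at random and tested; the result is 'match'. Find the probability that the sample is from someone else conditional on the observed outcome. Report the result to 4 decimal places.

Let H be the event that the sample originates from the suspect. P(H) = 0.24, so P(¬H) = 0.76. With E the 'match' result, P(E|H) = 0.78 and P(E|¬H) = 0.11.
P(E) = 0.78·0.24 + 0.11·0.76 = 0.18720 + 0.083600 = 0.27080.
By Bayes' theorem, P(H|E) = 0.18720 / 0.27080 = 0.6913. Hence P(¬H|E) = 1 − 0.6913 = 0.3087.

P(¬H | E) ≈ 0.3087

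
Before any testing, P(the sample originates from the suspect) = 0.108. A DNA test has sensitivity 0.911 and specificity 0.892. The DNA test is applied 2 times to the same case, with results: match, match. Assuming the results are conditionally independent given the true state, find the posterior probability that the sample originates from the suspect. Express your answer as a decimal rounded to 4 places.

Posterior P(H) ≈ 0.8960

With H the event that the sample originates from the suspect, the joint likelihood of the observed sequence is P(data|H) = 0.911·0.911 = 0.82992 and P(data|¬H) = 0.108·0.108 = 0.011664.
Bayes: P(H|data) = 0.108·0.82992 / (0.108·0.82992 + 0.892·0.011664) = 0.089631/0.10004 = 0.8960.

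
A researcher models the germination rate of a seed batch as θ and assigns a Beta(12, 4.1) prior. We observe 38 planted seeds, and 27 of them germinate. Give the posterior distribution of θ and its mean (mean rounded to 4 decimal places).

The binomial likelihood is conjugate to the Beta prior: with 27 successes and 11 failures, the posterior is Beta(12+27, 4.1+11) = Beta(39, 15.1).
E[θ | data] = 39/(39+15.1) = 0.7209.

Posterior: Beta(39, 15.1); mean ≈ 0.7209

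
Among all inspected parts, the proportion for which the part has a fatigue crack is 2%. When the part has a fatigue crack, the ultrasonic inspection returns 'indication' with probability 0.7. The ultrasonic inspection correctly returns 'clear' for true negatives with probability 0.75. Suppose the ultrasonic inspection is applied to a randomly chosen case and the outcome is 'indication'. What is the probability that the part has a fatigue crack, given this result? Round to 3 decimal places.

Let H be the event that the part has a fatigue crack. P(H) = 0.02, so P(¬H) = 0.98. With E the 'indication' result, P(E|H) = 0.7 and P(E|¬H) = 0.25.
P(E) = 0.7·0.02 + 0.25·0.98 = 0.014000 + 0.24500 = 0.25900.
By Bayes' theorem, P(H|E) = 0.014000 / 0.25900 = 0.054.

P(H | E) ≈ 0.054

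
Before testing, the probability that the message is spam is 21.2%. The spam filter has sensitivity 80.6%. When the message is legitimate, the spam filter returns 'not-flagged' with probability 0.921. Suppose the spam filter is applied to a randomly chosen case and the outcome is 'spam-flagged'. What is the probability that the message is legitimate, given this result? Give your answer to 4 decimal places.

Let H be the event that the message is spam. P(H) = 0.212, so P(¬H) = 0.788. With E the 'spam-flagged' result, P(E|H) = 0.806 and P(E|¬H) = 0.079.
P(E) = 0.806·0.212 + 0.079·0.788 = 0.17087 + 0.062252 = 0.23312.
By Bayes' theorem, P(H|E) = 0.17087 / 0.23312 = 0.7330. Hence P(¬H|E) = 1 − 0.7330 = 0.2670.

P(¬H | E) ≈ 0.2670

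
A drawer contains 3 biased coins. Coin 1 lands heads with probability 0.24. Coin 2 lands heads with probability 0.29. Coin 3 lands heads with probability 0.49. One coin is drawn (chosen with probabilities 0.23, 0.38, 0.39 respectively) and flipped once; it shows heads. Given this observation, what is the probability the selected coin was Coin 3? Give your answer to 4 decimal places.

Posterior probability ≈ 0.5360

Tabulate prior·likelihood by source: [1] prior 0.23, lik 0.24, product 0.05520; [2] prior 0.38, lik 0.29, product 0.1102; [3] prior 0.39, lik 0.49, product 0.1911.
Normalizing constant = 0.35650; the posterior for Coin 3 is its product over the sum, 0.1911/0.35650 = 0.5360.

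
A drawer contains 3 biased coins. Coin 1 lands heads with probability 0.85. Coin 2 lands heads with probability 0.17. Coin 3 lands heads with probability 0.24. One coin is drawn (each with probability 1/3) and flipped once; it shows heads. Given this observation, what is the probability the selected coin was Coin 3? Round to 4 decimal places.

Posterior probability ≈ 0.1905

Tabulate prior·likelihood by source: [1] prior 0.333333, lik 0.85, product 0.2833; [2] prior 0.333333, lik 0.17, product 0.05667; [3] prior 0.333333, lik 0.24, product 0.08000.
Normalizing constant = 0.42000; the posterior for Coin 3 is its product over the sum, 0.08000/0.42000 = 0.1905.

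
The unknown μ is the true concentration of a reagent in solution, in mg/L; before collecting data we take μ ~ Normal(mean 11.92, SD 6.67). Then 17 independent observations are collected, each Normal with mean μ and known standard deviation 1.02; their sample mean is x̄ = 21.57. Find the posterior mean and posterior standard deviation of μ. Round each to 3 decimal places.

Posterior mean ≈ 21.557; posterior SD ≈ 0.247

With known σ, the Normal prior is conjugate. Weight on the data is w = (n/σ²)/(n/σ² + 1/τ₀²) = 16.3399/(16.3399+0.0224775) = 0.99863.
Posterior mean = w·x̄ + (1−w)·μ₀ = 0.99863·21.57 + 0.0013737·11.92 = 21.557. Posterior variance = 1/(16.3399+0.0224775) = 0.0611159, so SD = 0.247.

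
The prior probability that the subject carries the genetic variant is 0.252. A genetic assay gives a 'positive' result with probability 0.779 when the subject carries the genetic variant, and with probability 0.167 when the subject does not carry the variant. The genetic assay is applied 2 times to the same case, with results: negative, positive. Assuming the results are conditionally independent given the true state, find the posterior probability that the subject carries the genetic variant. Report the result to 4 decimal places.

With H the event that the subject carries the genetic variant, the joint likelihood of the observed sequence is P(data|H) = 0.221·0.779 = 0.17216 and P(data|¬H) = 0.833·0.167 = 0.13911.
Bayes: P(H|data) = 0.252·0.17216 / (0.252·0.17216 + 0.748·0.13911) = 0.043384/0.14744 = 0.2943.

Posterior P(H) ≈ 0.2943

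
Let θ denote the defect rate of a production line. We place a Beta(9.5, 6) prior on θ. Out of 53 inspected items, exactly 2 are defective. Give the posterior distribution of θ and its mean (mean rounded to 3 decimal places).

The binomial likelihood is conjugate to the Beta prior: with 2 successes and 51 failures, the posterior is Beta(9.5+2, 6+51) = Beta(11.5, 57).
Posterior mean = α/(α+β) = 11.5/68.5 = 0.168.

Posterior: Beta(11.5, 57); mean ≈ 0.168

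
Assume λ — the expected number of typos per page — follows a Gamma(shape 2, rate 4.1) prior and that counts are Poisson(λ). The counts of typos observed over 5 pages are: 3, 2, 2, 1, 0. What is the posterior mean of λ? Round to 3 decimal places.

The Poisson likelihood adds the total count to the shape and the number of exposure periods to the rate. Here ∑xᵢ = 8 and n = 5, so shape 2→10 and rate 4.1→9.1.
E[λ | data] = 10/9.1 = 1.099.

Posterior mean ≈ 1.099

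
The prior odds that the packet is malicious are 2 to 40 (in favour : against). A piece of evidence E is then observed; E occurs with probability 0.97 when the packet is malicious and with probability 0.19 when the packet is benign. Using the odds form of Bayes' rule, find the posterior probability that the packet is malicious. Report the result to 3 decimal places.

Prior odds = 2/40 = 0.050000.
Likelihood ratio for E = 0.97/0.19 = 5.1053.
Posterior odds = prior odds × LR = 0.25526.
Posterior probability = odds/(1+odds) = 0.25526/1.2553 = 0.203.

Posterior probability ≈ 0.203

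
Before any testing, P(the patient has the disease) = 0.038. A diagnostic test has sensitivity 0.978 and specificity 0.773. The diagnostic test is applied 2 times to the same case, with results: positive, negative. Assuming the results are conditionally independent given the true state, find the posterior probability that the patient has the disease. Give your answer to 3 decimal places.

With H the event that the patient has the disease, the joint likelihood of the observed sequence is P(data|H) = 0.978·0.022 = 0.021516 and P(data|¬H) = 0.227·0.773 = 0.17547.
Bayes: P(H|data) = 0.038·0.021516 / (0.038·0.021516 + 0.962·0.17547) = 0.00081761/0.16962 = 0.0048.

Posterior P(H) ≈ 0.005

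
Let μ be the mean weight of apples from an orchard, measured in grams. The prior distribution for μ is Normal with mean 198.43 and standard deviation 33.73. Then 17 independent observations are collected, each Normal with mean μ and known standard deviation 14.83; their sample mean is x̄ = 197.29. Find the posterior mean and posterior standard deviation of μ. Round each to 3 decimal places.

Posterior mean ≈ 197.303; posterior SD ≈ 3.577

With known σ, the Normal prior is conjugate. Weight on the data is w = (n/σ²)/(n/σ² + 1/τ₀²) = 0.0772977/(0.0772977+0.00087896) = 0.98876.
Posterior mean = w·x̄ + (1−w)·μ₀ = 0.98876·197.29 + 0.011243·198.43 = 197.303. Posterior variance = 1/(0.0772977+0.00087896) = 12.7915, so SD = 3.577.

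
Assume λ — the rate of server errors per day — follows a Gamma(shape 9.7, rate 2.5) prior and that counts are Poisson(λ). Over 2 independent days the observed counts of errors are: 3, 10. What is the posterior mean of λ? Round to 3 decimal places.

Posterior mean ≈ 5.044

Total count ∑xᵢ = 13 over n = 2 days.
Gamma is conjugate to the Poisson likelihood: posterior is Gamma(shape = 9.7+13 = 22.7, rate = 2.5+2 = 4.5).
Posterior mean = shape/rate = 22.7/4.5 = 5.044.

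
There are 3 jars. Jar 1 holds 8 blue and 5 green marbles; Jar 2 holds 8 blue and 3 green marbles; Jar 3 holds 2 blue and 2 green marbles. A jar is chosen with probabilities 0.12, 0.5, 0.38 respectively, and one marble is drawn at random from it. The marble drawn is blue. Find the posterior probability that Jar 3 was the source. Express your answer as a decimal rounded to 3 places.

Posterior probability ≈ 0.303

Tabulate prior·likelihood by source: [1] prior 0.12, lik 0.6154, product 0.07385; [2] prior 0.5, lik 0.7273, product 0.3636; [3] prior 0.38, lik 0.5, product 0.1900.
Normalizing constant = 0.62748; the posterior for Jar 3 is its product over the sum, 0.1900/0.62748 = 0.303.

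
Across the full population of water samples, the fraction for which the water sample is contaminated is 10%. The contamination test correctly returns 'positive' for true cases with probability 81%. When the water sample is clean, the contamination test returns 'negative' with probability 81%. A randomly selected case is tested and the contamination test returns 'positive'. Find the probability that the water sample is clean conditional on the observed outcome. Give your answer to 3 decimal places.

Write H for 'the water sample is contaminated'. Prior odds H:¬H = 0.1/0.9 = 0.11111. For the 'positive' outcome, the likelihood ratio is 0.81/0.19 = 4.2632.
Posterior odds = 0.11111 × 4.2632 = 0.47368, so P(H|E) = 0.47368/(1+0.47368) = 0.321. Then P(¬H|E) = 1 − 0.321 = 0.679.

P(¬H | E) ≈ 0.679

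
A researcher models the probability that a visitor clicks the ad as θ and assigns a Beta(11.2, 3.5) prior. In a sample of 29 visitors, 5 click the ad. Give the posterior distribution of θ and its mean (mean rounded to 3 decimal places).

Posterior: Beta(16.2, 27.5); mean ≈ 0.371

The binomial likelihood is conjugate to the Beta prior: with 5 successes and 24 failures, the posterior is Beta(11.2+5, 3.5+24) = Beta(16.2, 27.5).
Posterior mean = α/(α+β) = 16.2/43.7 = 0.371.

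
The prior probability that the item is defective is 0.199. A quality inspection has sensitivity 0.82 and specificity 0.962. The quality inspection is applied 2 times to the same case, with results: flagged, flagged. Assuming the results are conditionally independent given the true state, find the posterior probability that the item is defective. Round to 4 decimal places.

Let H be the event that the item is defective; start with P(H) = 0.199. P('flagged'|H) = 0.82, P('flagged'|¬H) = 0.038.
Update on result 1 ('flagged'): P(H) ← 0.82·0.1990 / (0.82·0.1990 + 0.038·0.8010) = 0.16318/0.19362 = 0.8428.
Update on result 2 ('flagged'): P(H) ← 0.82·0.8428 / (0.82·0.8428 + 0.038·0.1572) = 0.69109/0.69706 = 0.9914.

Posterior P(H) ≈ 0.9914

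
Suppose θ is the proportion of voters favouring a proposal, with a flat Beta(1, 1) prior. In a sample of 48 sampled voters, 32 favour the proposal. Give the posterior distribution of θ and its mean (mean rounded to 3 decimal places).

Observing 32 successes and 16 failures updates Beta(1, 1) by adding the success and failure counts to the two shape parameters: α = 1+32 = 33, β = 1+16 = 17.
E[θ | data] = 33/(33+17) = 0.660.

Posterior: Beta(33, 17); mean ≈ 0.660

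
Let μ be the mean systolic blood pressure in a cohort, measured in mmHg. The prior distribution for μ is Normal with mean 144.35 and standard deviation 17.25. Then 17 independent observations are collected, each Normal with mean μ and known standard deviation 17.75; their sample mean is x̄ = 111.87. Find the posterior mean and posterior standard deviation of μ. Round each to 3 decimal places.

Prior precision 1/τ₀² = 1/17.25² = 0.00336064; data precision n/σ² = 17/17.75² = 0.0539575.
Posterior precision = 0.00336064 + 0.0539575 = 0.0573182, giving posterior SD = 1/√0.0573182 = 4.177.
Posterior mean = (0.00336064·144.35 + 0.0539575·111.87) / 0.0573182 = 113.774.

Posterior mean ≈ 113.774; posterior SD ≈ 4.177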